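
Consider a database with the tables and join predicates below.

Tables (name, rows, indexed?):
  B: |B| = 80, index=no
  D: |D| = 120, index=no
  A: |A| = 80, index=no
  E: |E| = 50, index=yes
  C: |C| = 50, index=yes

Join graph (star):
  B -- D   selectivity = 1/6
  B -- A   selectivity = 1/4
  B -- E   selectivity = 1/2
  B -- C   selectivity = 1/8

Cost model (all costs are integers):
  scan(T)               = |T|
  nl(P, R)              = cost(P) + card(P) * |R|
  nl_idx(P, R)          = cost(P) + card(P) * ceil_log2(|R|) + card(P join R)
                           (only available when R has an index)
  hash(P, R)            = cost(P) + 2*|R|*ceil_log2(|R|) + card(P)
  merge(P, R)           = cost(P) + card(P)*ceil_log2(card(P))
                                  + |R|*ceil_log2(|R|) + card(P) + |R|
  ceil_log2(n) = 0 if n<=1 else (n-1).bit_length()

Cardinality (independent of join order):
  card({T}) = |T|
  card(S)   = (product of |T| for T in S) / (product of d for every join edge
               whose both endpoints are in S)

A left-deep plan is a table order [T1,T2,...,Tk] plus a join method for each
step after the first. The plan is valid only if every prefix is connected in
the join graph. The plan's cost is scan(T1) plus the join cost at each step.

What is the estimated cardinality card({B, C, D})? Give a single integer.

Tables in S: B(80), C(50), D(120)
Edges inside S: B-D(d=6), B-C(d=8)
numerator = 80 * 50 * 120 = 480000
denominator = 6 * 8 = 48
card(S) = 480000 / 48 = 10000

10000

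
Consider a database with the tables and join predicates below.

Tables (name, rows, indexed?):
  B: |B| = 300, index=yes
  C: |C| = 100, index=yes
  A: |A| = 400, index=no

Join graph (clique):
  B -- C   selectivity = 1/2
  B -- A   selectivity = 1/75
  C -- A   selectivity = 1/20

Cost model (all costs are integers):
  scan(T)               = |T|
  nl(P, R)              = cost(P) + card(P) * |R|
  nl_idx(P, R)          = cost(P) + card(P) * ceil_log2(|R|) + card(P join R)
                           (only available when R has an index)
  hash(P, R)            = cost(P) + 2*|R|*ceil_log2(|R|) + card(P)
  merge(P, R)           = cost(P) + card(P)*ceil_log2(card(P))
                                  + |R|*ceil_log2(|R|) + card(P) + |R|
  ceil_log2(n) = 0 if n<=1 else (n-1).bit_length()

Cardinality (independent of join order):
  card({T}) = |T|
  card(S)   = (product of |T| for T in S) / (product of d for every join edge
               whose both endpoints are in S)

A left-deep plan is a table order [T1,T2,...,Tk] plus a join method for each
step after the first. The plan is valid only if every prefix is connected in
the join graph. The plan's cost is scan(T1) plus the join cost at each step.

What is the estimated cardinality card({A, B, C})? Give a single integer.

Tables in S: A(400), B(300), C(100)
Edges inside S: B-C(d=2), B-A(d=75), C-A(d=20)
numerator = 400 * 300 * 100 = 12000000
denominator = 2 * 75 * 20 = 3000
card(S) = 12000000 / 3000 = 4000

4000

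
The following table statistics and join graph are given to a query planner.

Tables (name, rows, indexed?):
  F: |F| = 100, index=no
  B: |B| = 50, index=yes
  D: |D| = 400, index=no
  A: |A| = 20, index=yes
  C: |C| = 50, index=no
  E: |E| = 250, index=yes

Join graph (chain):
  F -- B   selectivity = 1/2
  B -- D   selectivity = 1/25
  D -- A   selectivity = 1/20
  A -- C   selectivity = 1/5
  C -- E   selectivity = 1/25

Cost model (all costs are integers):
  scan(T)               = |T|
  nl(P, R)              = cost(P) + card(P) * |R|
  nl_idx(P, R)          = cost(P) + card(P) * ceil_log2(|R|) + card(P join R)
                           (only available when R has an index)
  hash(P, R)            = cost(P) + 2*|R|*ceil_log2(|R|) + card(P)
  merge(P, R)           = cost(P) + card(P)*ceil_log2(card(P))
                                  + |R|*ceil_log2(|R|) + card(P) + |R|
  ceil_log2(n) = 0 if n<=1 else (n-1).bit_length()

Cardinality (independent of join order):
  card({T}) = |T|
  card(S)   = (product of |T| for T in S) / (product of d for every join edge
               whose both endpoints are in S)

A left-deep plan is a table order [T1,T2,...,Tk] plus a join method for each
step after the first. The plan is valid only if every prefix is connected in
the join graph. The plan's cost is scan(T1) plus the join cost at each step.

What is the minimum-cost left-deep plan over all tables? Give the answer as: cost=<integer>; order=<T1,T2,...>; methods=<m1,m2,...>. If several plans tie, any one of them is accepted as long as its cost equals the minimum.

cost=96800; order=D,A,B,C,E,F; methods=hash,hash,hash,hash,hash

Selinger DP (subsets sized 1..n):
  {F}: scan cost=100, card=100
  {B}: scan cost=50, card=50
  {D}: scan cost=400, card=400
  {A}: scan cost=20, card=20
  {C}: scan cost=50, card=50
  {E}: scan cost=250, card=250
  {BF}: card=2500; try (B,hash)→800, (F,merge)→1200, (B,merge)→1250, (F,hash)→1500, (B,nl_idx)→3200, (F,nl)→5050 …(+1); best=800 via (B,hash)
  {BD}: card=800; try (B,hash)→1400, (B,nl_idx)→3600, (D,merge)→4400, (B,merge)→4750, (D,hash)→7300, (D,nl)→20050 …(+1); best=1400 via (B,hash)
  {AD}: card=400; try (A,hash)→1000, (A,nl_idx)→2800, (D,merge)→4140, (A,merge)→4520, (D,hash)→7240, (D,nl)→8020 …(+1); best=1000 via (A,hash)
  {AC}: card=200; try (A,hash)→300, (C,merge)→490, (A,nl_idx)→500, (A,merge)→520, (C,hash)→640, (C,nl)→1020 …(+1); best=300 via (A,hash)
  {CE}: card=500; try (E,nl_idx)→950, (C,hash)→1100, (E,merge)→2650, (C,merge)→2850, (E,hash)→4100, (E,nl)→12550 …(+1); best=950 via (E,nl_idx)
  {BDF}: card=40000; try (F,hash)→3600, (D,hash)→10500, (F,merge)→11000, (D,merge)→37300, (F,nl)→81400, (D,nl)→1000800; best=3600 via (F,hash)
  {ABD}: card=800; try (B,hash)→2000, (A,hash)→2400, (B,nl_idx)→4200, (B,merge)→5350, (A,nl_idx)→6200, (A,merge)→10320 …(+2); best=2000 via (B,hash)
  {ACD}: card=4000; try (C,hash)→2000, (C,merge)→5350, (D,merge)→6100, (D,hash)→7700, (C,nl)→21000, (D,nl)→80300; best=2000 via (C,hash)
  {ACE}: card=2000; try (A,hash)→1650, (E,nl_idx)→3900, (E,merge)→4350, (E,hash)→4500, (A,nl_idx)→5450, (A,merge)→6070 …(+2); best=1650 via (A,hash)
  {ABDF}: card=40000; try (F,hash)→4200, (F,merge)→11600, (A,hash)→43800, (F,nl)→82000, (A,nl_idx)→243600, (A,merge)→683720 …(+1); best=4200 via (F,hash)
  {ABCD}: card=8000; try (C,hash)→3400, (B,hash)→6600, (C,merge)→11150, (B,nl_idx)→34000, (C,nl)→42000, (B,merge)→54350 …(+1); best=3400 via (C,hash)
  {ACDE}: card=40000; try (E,hash)→10000, (D,hash)→10850, (D,merge)→29650, (E,merge)→56250, (E,nl_idx)→74000, (D,nl)→801650 …(+1); best=10000 via (E,hash)
  {ABCDF}: card=400000; try (F,hash)→12800, (C,hash)→44800, (F,merge)→116200, (C,merge)→684550, (F,nl)→803400, (C,nl)→2004200; best=12800 via (F,hash)
  {ABCDE}: card=80000; try (E,hash)→15400, (B,hash)→50600, (E,merge)→117650, (E,nl_idx)→147400, (B,nl_idx)→330000, (B,merge)→690350 …(+2); best=15400 via (E,hash)
  {ABCDEF}: card=4000000; try (F,hash)→96800, (E,hash)→416800, (F,merge)→1456200, (E,nl_idx)→7212800, (E,merge)→8015050, (F,nl)→8015400 …(+1); best=96800 via (F,hash)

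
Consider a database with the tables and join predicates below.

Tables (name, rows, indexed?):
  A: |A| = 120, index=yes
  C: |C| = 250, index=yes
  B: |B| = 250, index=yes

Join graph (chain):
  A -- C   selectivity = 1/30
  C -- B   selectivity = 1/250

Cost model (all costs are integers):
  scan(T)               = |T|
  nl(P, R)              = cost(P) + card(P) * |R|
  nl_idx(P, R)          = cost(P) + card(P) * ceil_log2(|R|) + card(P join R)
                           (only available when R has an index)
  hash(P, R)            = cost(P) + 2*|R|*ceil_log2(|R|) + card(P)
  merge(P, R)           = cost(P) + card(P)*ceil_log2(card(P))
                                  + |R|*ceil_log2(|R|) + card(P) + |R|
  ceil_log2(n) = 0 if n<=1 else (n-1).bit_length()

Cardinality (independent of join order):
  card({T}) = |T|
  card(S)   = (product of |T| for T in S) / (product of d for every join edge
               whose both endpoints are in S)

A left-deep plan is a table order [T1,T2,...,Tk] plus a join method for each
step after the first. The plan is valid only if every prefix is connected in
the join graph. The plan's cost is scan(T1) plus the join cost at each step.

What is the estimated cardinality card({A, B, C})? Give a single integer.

1000

Tables in S: A(120), B(250), C(250)
Edges inside S: A-C(d=30), C-B(d=250)
numerator = 120 * 250 * 250 = 7500000
denominator = 30 * 250 = 7500
card(S) = 7500000 / 7500 = 1000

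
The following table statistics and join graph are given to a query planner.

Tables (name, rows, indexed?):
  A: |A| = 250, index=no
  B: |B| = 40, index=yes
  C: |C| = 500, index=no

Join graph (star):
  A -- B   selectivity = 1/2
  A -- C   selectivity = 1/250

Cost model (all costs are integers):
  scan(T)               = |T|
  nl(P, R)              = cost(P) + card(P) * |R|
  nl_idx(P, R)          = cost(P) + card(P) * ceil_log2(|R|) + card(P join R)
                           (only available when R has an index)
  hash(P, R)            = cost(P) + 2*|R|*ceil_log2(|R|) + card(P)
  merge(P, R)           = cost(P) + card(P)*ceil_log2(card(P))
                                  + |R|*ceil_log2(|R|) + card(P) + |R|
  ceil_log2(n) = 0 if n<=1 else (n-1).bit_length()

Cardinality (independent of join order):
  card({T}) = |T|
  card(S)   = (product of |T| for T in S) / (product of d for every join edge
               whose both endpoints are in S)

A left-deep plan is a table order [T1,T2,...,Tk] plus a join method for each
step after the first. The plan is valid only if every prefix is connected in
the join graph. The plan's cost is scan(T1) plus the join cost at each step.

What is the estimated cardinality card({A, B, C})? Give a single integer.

10000

Tables in S: A(250), B(40), C(500)
Edges inside S: A-B(d=2), A-C(d=250)
numerator = 250 * 40 * 500 = 5000000
denominator = 2 * 250 = 500
card(S) = 5000000 / 500 = 10000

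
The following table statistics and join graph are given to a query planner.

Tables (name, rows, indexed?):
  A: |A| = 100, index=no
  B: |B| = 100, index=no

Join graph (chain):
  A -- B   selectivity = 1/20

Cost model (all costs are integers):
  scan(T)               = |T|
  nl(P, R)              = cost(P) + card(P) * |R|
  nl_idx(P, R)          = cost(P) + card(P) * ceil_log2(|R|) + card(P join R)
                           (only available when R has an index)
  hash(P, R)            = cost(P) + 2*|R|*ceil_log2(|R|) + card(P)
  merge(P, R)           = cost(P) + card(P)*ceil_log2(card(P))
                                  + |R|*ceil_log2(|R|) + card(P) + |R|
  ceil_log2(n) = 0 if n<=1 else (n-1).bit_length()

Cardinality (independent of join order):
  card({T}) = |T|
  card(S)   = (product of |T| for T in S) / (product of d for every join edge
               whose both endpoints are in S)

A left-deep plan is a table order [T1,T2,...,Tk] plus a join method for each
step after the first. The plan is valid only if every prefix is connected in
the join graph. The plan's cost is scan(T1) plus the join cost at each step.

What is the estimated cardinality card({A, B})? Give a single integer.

Tables in S: A(100), B(100)
Edges inside S: A-B(d=20)
numerator = 100 * 100 = 10000
denominator = 20 = 20
card(S) = 10000 / 20 = 500

500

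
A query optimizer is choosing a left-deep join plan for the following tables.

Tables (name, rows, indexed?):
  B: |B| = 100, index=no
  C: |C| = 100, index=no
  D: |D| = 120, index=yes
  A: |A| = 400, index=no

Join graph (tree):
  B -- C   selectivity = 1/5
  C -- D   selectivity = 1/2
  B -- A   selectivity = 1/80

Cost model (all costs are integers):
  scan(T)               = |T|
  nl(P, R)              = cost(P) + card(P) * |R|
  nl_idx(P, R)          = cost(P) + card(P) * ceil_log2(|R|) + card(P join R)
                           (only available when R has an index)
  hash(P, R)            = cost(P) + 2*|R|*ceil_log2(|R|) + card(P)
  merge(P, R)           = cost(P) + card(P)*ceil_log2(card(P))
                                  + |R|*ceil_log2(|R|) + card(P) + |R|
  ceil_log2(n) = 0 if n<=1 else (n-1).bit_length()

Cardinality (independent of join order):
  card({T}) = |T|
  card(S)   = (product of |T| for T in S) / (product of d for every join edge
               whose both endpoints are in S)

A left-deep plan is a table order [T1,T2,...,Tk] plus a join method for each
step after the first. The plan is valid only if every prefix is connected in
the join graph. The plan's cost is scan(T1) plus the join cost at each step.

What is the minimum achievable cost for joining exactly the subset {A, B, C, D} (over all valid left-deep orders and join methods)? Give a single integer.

Selinger DP over subsets of {A,B,C,D}:
  {B}: scan cost=100, card=100
  {C}: scan cost=100, card=100
  {D}: scan cost=120, card=120
  {A}: scan cost=400, card=400
  {BC}: card=2000; try (C,hash)→1600, (B,hash)→1600, (C,merge)→1700, (B,merge)→1700, (C,nl)→10100, (B,nl)→10100; best=1600 via (C,hash)
  {AB}: card=500; try (B,hash)→2200, (A,merge)→4900, (B,merge)→5200, (A,hash)→7400, (A,nl)→40100, (B,nl)→40400; best=2200 via (B,hash)
  {CD}: card=6000; try (C,hash)→1640, (D,merge)→1860, (D,hash)→1880, (C,merge)→1880, (D,nl_idx)→6800, (D,nl)→12100 …(+1); best=1640 via (C,hash)
  {BCD}: card=120000; try (D,hash)→5280, (B,hash)→9040, (D,merge)→26560, (B,merge)→86440, (D,nl_idx)→135600, (D,nl)→241600 …(+1); best=5280 via (D,hash)
  {ABC}: card=10000; try (C,hash)→4100, (C,merge)→8000, (A,hash)→10800, (A,merge)→29600, (C,nl)→52200, (A,nl)→801600; best=4100 via (C,hash)
  {ABCD}: card=600000; try (D,hash)→15780, (A,hash)→132480, (D,merge)→155060, (D,nl_idx)→674100, (D,nl)→1204100, (A,merge)→2169280 …(+1); best=15780 via (D,hash)

15780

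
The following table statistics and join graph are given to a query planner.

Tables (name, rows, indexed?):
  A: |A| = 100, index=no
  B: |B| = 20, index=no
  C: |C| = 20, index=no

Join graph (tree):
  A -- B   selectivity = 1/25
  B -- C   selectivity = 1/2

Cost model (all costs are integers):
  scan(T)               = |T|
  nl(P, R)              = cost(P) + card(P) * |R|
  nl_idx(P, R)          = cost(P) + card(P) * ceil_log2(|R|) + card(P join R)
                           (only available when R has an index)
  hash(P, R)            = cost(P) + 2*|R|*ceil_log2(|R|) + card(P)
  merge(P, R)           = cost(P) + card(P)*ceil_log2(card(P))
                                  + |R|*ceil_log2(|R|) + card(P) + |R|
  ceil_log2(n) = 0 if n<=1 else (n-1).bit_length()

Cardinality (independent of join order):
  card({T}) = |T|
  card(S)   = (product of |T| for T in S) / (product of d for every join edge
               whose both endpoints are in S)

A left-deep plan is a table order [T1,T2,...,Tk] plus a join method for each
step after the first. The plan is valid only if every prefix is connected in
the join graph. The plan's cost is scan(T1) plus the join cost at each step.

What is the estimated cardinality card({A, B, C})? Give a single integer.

Tables in S: A(100), B(20), C(20)
Edges inside S: A-B(d=25), B-C(d=2)
numerator = 100 * 20 * 20 = 40000
denominator = 25 * 2 = 50
card(S) = 40000 / 50 = 800

800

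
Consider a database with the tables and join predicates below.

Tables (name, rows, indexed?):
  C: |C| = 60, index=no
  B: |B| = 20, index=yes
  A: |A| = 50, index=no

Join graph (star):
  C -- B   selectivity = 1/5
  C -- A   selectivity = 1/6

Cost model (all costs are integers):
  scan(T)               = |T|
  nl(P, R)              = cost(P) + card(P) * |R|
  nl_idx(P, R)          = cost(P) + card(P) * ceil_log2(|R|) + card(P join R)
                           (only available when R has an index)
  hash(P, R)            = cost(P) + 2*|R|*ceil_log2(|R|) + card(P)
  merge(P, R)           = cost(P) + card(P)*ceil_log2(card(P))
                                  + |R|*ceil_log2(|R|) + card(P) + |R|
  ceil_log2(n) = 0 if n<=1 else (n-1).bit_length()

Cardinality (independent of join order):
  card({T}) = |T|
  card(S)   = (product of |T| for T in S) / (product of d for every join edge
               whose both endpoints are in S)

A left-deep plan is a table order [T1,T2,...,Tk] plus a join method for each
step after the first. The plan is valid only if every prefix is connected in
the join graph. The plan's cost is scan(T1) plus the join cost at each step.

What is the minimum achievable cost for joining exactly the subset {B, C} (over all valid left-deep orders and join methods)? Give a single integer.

320

Selinger DP over subsets of {B,C}:
  {C}: scan cost=60, card=60
  {B}: scan cost=20, card=20
  {BC}: card=240; try (B,hash)→320, (C,merge)→560, (B,merge)→600, (B,nl_idx)→600, (C,hash)→760, (C,nl)→1220 …(+1); best=320 via (B,hash)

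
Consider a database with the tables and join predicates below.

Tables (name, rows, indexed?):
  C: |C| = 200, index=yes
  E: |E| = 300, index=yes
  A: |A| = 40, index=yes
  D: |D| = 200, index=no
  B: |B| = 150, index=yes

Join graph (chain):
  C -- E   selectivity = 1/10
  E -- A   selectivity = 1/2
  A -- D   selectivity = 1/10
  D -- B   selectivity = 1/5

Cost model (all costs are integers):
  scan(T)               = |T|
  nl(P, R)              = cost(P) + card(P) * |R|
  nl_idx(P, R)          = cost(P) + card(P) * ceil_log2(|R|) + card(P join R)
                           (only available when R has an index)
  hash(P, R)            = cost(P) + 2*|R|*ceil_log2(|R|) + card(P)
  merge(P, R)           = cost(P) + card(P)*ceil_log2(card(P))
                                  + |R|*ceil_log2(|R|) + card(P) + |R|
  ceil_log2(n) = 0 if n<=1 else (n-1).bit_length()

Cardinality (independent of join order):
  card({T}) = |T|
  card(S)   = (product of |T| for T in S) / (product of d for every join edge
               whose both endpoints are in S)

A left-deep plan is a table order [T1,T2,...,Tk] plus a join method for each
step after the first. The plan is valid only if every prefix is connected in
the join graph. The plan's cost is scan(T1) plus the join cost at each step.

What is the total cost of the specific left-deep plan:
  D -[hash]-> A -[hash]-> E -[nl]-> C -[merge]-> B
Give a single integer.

79208430

step 1: scan D: cost=200, card=200
step 2: join A via hash
    card(P join A) = 200*40/(10) = 800
    cost = 200 + 2*40*6 + 200 = 880
step 3: join E via hash
    card(P join E) = 800*300/(2) = 120000
    cost = 880 + 2*300*9 + 800 = 7080
step 4: join C via nl
    card(P join C) = 120000*200/(10) = 2400000
    cost = 7080 + 120000*200 = 24007080
step 5: join B via merge
    card(P join B) = 2400000*150/(5) = 72000000
    cost = 24007080 + 2400000*22 + 150*8 + 2400000 + 150 = 79208430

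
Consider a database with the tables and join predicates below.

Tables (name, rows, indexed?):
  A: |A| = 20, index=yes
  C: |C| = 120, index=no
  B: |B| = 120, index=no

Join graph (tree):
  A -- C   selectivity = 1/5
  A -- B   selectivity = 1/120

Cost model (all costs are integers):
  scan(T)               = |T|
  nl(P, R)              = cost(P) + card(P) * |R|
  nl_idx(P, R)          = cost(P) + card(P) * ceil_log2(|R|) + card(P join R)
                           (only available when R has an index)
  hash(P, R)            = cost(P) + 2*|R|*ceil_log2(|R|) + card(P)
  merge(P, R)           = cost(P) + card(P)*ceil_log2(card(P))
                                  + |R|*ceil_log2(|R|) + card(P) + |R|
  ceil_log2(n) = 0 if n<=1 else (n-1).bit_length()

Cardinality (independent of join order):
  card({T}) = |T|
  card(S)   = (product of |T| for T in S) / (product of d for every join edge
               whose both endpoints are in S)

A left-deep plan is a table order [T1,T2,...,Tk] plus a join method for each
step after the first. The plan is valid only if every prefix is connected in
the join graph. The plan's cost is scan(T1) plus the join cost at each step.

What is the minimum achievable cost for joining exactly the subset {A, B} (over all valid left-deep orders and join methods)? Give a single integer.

Selinger DP over subsets of {A,B}:
  {A}: scan cost=20, card=20
  {B}: scan cost=120, card=120
  {AB}: card=20; try (A,hash)→440, (A,nl_idx)→740, (B,merge)→1100, (A,merge)→1200, (B,hash)→1720, (B,nl)→2420 …(+1); best=440 via (A,hash)

440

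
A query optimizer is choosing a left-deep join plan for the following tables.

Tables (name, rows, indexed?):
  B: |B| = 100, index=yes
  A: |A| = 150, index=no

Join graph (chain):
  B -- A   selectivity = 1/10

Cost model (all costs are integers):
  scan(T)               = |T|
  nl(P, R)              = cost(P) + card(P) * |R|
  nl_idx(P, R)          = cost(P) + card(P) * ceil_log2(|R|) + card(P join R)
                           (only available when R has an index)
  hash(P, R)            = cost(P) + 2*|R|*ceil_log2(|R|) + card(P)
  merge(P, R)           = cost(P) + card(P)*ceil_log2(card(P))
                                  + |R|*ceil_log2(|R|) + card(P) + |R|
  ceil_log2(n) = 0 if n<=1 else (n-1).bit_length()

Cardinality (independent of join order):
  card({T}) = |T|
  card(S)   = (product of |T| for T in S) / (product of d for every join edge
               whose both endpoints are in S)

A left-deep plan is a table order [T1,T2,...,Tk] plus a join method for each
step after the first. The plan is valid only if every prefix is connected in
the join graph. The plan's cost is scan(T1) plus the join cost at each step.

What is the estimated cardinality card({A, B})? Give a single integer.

1500

Tables in S: A(150), B(100)
Edges inside S: B-A(d=10)
numerator = 150 * 100 = 15000
denominator = 10 = 10
card(S) = 15000 / 10 = 1500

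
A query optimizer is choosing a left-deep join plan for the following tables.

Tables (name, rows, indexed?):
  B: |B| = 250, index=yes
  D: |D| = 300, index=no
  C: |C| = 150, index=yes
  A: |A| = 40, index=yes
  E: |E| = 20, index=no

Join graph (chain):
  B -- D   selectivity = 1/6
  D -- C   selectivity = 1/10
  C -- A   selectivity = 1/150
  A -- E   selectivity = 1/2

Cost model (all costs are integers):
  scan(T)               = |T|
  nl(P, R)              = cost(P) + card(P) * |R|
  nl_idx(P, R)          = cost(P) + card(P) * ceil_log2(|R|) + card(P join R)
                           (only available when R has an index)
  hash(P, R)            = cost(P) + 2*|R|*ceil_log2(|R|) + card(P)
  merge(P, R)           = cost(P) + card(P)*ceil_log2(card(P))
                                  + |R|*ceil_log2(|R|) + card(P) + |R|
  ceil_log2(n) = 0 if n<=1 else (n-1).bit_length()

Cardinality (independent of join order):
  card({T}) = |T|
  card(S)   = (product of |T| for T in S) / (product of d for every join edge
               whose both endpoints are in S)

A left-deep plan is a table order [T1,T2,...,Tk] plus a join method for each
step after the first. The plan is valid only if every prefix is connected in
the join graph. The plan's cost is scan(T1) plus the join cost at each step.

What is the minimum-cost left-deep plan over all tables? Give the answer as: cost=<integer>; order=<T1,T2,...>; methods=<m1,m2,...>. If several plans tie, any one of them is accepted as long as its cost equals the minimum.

cost=21080; order=A,C,D,E,B; methods=nl_idx,merge,hash,hash

Selinger DP (subsets sized 1..n):
  {B}: scan cost=250, card=250
  {D}: scan cost=300, card=300
  {C}: scan cost=150, card=150
  {A}: scan cost=40, card=40
  {E}: scan cost=20, card=20
  {BD}: card=12500; try (B,hash)→4600, (D,merge)→5500, (B,merge)→5550, (D,hash)→5900, (B,nl_idx)→15200, (D,nl)→75250 …(+1); best=4600 via (B,hash)
  {CD}: card=4500; try (C,hash)→3000, (D,merge)→4500, (C,merge)→4650, (D,hash)→5700, (C,nl_idx)→7200, (D,nl)→45150 …(+1); best=3000 via (C,hash)
  {AC}: card=40; try (C,nl_idx)→400, (A,hash)→780, (A,nl_idx)→1090, (C,merge)→1670, (A,merge)→1780, (C,hash)→2480 …(+2); best=400 via (C,nl_idx)
  {AE}: card=400; try (E,hash)→280, (A,merge)→420, (E,merge)→440, (A,hash)→520, (A,nl_idx)→540, (A,nl)→820 …(+1); best=280 via (E,hash)
  {BCD}: card=187500; try (B,hash)→11500, (C,hash)→19500, (B,merge)→68250, (C,merge)→193450, (B,nl_idx)→226500, (C,nl_idx)→292100 …(+2); best=11500 via (B,hash)
  {ACD}: card=1200; try (D,merge)→3680, (D,hash)→5840, (A,hash)→7980, (D,nl)→12400, (A,nl_idx)→31200, (A,merge)→66280 …(+1); best=3680 via (D,merge)
  {ACE}: card=400; try (E,hash)→640, (E,merge)→800, (E,nl)→1200, (C,hash)→3080, (C,nl_idx)→3880, (C,merge)→5630 …(+1); best=640 via (E,hash)
  {ABCD}: card=50000; try (B,hash)→8880, (B,merge)→20330, (B,nl_idx)→63280, (A,hash)→199480, (B,nl)→303680, (A,nl_idx)→1186500 …(+2); best=8880 via (B,hash)
  {ACDE}: card=12000; try (E,hash)→5080, (D,hash)→6440, (D,merge)→7640, (E,merge)→18200, (E,nl)→27680, (D,nl)→120640; best=5080 via (E,hash)
  {ABCDE}: card=500000; try (B,hash)→21080, (E,hash)→59080, (B,merge)→187330, (B,nl_idx)→601080, (E,merge)→859000, (E,nl)→1008880 …(+1); best=21080 via (B,hash)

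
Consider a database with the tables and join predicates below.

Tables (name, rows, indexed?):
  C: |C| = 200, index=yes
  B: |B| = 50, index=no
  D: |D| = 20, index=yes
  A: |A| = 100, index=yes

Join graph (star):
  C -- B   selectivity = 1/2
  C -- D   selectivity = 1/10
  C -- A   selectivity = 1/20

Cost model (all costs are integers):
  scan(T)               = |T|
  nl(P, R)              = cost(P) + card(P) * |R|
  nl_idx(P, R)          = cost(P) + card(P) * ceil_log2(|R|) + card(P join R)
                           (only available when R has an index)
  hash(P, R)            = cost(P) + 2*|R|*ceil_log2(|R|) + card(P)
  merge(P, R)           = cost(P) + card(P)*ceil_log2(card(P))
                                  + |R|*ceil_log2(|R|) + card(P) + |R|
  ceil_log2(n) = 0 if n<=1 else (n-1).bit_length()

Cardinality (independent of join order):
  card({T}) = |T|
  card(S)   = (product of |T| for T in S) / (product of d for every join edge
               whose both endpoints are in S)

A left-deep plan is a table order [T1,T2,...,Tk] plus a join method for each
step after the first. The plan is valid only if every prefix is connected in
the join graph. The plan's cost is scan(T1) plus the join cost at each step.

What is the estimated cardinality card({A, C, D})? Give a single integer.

2000

Tables in S: A(100), C(200), D(20)
Edges inside S: C-D(d=10), C-A(d=20)
numerator = 100 * 200 * 20 = 400000
denominator = 10 * 20 = 200
card(S) = 400000 / 200 = 2000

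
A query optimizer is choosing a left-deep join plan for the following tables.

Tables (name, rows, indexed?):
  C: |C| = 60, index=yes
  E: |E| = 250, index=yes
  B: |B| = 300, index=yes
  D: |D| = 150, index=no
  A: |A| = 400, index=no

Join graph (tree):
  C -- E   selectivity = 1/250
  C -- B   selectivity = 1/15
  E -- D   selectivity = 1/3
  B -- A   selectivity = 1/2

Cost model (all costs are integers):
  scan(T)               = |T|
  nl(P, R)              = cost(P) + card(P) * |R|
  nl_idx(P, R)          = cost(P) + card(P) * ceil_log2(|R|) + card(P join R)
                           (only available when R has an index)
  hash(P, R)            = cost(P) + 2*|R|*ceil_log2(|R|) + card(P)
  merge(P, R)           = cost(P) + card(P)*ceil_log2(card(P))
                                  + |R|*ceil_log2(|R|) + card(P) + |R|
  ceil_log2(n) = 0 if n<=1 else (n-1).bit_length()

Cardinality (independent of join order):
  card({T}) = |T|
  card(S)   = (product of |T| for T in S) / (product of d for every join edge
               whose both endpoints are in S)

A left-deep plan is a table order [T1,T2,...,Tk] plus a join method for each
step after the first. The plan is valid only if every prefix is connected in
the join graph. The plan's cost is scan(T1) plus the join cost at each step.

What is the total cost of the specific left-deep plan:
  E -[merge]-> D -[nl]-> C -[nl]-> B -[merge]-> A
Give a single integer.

step 1: scan E: cost=250, card=250
step 2: join D via merge
    card(P join D) = 250*150/(3) = 12500
    cost = 250 + 250*8 + 150*8 + 250 + 150 = 3850
step 3: join C via nl
    card(P join C) = 12500*60/(250) = 3000
    cost = 3850 + 12500*60 = 753850
step 4: join B via nl
    card(P join B) = 3000*300/(15) = 60000
    cost = 753850 + 3000*300 = 1653850
step 5: join A via merge
    card(P join A) = 60000*400/(2) = 12000000
    cost = 1653850 + 60000*16 + 400*9 + 60000 + 400 = 2677850

2677850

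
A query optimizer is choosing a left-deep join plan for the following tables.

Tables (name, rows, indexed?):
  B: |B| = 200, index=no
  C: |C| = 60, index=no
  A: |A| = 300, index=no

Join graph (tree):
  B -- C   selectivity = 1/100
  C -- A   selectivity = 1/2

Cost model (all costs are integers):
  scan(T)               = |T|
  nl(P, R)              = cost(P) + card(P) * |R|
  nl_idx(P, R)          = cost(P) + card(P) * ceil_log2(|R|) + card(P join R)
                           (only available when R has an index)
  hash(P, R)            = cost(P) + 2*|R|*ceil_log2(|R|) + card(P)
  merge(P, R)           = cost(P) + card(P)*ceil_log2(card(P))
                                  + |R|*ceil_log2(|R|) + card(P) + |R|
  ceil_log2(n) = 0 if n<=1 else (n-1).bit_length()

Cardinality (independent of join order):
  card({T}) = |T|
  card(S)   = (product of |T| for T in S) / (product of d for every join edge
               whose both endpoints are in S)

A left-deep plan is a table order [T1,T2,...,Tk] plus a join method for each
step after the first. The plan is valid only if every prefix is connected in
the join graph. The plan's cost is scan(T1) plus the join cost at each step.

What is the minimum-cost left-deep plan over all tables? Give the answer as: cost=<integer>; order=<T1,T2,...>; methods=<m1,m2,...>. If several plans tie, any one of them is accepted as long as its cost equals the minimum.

Selinger DP (subsets sized 1..n):
  {B}: scan cost=200, card=200
  {C}: scan cost=60, card=60
  {A}: scan cost=300, card=300
  {BC}: card=120; try (C,hash)→1120, (B,merge)→2280, (C,merge)→2420, (B,hash)→3320, (B,nl)→12060, (C,nl)→12200; best=1120 via (C,hash)
  {AC}: card=9000; try (C,hash)→1320, (A,merge)→3480, (C,merge)→3720, (A,hash)→5520, (A,nl)→18060, (C,nl)→18300; best=1320 via (C,hash)
  {ABC}: card=18000; try (A,merge)→5080, (A,hash)→6640, (B,hash)→13520, (A,nl)→37120, (B,merge)→138120, (B,nl)→1801320; best=5080 via (A,merge)

cost=5080; order=B,C,A; methods=hash,merge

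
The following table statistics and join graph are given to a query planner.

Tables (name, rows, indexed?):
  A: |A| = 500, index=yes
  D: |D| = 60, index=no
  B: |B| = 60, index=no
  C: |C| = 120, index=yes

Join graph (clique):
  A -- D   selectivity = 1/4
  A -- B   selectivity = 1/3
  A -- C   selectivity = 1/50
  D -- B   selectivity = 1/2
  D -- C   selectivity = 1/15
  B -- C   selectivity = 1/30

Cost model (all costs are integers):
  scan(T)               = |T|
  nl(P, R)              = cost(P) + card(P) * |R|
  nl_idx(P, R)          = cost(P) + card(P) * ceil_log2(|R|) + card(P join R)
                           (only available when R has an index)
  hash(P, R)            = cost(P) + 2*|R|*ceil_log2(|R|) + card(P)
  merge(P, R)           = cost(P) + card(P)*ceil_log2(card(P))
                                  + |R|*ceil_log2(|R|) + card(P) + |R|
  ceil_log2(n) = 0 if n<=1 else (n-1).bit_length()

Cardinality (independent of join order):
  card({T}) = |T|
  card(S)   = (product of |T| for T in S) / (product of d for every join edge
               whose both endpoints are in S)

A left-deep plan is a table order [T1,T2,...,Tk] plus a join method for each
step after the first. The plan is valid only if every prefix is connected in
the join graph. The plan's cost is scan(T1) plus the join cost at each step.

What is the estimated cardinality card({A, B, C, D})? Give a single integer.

Tables in S: A(500), B(60), C(120), D(60)
Edges inside S: A-D(d=4), A-B(d=3), A-C(d=50), D-B(d=2), D-C(d=15), B-C(d=30)
numerator = 500 * 60 * 120 * 60 = 216000000
denominator = 4 * 3 * 50 * 2 * 15 * 30 = 540000
card(S) = 216000000 / 540000 = 400

400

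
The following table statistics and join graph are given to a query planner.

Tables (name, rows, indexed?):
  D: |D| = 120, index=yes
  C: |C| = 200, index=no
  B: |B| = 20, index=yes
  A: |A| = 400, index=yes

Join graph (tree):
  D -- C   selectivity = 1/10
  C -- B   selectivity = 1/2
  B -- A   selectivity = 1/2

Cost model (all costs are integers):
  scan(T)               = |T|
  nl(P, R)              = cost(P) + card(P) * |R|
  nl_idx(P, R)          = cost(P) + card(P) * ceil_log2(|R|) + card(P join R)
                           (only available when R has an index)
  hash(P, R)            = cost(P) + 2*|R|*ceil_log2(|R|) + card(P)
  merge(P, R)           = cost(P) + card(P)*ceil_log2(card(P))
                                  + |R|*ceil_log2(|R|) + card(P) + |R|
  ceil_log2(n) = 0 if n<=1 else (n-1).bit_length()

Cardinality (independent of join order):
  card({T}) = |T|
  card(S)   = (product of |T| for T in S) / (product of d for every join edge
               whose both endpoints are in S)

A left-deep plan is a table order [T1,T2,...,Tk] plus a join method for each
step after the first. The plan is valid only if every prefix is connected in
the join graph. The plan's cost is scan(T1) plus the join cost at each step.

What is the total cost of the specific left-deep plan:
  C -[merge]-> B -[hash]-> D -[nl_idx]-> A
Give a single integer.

5021800

step 1: scan C: cost=200, card=200
step 2: join B via merge
    card(P join B) = 200*20/(2) = 2000
    cost = 200 + 200*8 + 20*5 + 200 + 20 = 2120
step 3: join D via hash
    card(P join D) = 2000*120/(10) = 24000
    cost = 2120 + 2*120*7 + 2000 = 5800
step 4: join A via nl_idx
    card(P join A) = 24000*400/(2) = 4800000
    cost = 5800 + 24000*9 + 4800000 = 5021800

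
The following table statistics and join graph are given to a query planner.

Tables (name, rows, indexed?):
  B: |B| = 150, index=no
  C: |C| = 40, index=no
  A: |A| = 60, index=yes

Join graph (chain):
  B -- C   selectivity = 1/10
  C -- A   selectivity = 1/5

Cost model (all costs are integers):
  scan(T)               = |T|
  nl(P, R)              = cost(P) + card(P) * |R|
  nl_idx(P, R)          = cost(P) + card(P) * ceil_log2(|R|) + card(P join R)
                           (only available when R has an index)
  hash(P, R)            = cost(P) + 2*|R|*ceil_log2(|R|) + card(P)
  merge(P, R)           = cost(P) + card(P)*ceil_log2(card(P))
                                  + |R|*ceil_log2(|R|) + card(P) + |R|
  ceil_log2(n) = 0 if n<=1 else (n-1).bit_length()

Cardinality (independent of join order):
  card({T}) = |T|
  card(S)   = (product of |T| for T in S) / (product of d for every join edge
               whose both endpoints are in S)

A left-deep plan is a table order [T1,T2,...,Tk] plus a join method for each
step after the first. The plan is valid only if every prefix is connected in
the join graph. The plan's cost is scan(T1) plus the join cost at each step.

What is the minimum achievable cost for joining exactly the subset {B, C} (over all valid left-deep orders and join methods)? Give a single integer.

780

Selinger DP over subsets of {B,C}:
  {B}: scan cost=150, card=150
  {C}: scan cost=40, card=40
  {BC}: card=600; try (C,hash)→780, (B,merge)→1670, (C,merge)→1780, (B,hash)→2480, (B,nl)→6040, (C,nl)→6150; best=780 via (C,hash)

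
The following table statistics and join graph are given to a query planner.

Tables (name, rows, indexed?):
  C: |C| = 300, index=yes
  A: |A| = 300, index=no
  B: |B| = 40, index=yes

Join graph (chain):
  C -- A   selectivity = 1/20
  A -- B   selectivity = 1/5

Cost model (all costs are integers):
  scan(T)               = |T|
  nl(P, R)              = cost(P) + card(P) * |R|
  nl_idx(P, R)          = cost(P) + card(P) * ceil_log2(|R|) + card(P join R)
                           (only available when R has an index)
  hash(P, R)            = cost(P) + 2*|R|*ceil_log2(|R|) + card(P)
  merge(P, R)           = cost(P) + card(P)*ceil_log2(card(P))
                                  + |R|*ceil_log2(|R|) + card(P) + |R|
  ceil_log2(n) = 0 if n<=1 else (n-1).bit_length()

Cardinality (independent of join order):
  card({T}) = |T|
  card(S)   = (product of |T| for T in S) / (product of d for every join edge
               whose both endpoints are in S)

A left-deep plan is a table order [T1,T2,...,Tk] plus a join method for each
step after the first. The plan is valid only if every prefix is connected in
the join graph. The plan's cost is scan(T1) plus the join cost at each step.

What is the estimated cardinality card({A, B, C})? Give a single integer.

36000

Tables in S: A(300), B(40), C(300)
Edges inside S: C-A(d=20), A-B(d=5)
numerator = 300 * 40 * 300 = 3600000
denominator = 20 * 5 = 100
card(S) = 3600000 / 100 = 36000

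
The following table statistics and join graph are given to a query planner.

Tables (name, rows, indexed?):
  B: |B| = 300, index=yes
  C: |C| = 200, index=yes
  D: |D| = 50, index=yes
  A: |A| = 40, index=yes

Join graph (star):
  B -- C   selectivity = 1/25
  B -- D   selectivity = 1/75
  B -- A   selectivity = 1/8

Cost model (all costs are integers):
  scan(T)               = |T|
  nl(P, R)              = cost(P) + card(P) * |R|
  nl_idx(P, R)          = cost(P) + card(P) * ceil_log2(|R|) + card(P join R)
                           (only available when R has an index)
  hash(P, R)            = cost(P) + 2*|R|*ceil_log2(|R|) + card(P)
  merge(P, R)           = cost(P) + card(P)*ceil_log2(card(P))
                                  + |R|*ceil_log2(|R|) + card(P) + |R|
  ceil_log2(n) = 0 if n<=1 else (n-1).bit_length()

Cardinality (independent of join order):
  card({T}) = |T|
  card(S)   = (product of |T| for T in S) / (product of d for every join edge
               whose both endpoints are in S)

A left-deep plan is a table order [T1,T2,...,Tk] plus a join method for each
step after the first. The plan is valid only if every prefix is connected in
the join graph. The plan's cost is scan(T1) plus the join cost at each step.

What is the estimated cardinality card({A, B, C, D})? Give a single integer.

8000

Tables in S: A(40), B(300), C(200), D(50)
Edges inside S: B-C(d=25), B-D(d=75), B-A(d=8)
numerator = 40 * 300 * 200 * 50 = 120000000
denominator = 25 * 75 * 8 = 15000
card(S) = 120000000 / 15000 = 8000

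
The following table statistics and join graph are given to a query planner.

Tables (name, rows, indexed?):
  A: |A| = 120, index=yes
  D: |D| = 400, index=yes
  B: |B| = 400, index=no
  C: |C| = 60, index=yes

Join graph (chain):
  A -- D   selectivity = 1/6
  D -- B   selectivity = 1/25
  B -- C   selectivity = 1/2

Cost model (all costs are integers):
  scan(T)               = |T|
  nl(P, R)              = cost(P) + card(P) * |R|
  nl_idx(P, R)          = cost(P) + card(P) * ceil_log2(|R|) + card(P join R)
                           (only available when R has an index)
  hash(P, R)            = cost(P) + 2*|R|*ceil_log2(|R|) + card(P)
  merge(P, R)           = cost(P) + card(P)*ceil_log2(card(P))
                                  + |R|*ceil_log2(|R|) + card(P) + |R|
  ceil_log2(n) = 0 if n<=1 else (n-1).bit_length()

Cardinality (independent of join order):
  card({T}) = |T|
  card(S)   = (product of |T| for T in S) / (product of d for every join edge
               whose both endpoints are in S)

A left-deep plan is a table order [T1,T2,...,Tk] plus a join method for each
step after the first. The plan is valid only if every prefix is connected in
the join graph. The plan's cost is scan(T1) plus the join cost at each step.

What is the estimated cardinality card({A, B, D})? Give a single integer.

128000

Tables in S: A(120), B(400), D(400)
Edges inside S: A-D(d=6), D-B(d=25)
numerator = 120 * 400 * 400 = 19200000
denominator = 6 * 25 = 150
card(S) = 19200000 / 150 = 128000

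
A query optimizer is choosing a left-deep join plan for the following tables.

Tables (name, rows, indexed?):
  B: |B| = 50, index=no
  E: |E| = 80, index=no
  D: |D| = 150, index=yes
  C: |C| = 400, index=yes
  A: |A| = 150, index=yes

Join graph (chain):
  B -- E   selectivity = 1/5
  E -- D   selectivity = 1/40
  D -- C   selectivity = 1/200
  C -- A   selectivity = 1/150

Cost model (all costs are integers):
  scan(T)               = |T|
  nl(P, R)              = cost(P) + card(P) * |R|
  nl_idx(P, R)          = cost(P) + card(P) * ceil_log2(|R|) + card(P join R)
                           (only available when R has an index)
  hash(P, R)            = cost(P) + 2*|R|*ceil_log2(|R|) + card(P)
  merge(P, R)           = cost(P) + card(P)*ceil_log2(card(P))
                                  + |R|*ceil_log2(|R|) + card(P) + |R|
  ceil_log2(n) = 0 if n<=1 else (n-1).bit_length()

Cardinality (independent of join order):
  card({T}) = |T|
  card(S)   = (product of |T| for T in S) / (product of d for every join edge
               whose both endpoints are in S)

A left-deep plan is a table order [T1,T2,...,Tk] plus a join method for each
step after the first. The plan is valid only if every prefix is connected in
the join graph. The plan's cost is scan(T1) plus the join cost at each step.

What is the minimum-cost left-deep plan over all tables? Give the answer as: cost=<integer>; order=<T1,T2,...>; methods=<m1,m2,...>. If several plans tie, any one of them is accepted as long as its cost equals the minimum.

cost=7120; order=D,C,A,E,B; methods=nl_idx,hash,hash,hash

Selinger DP (subsets sized 1..n):
  {B}: scan cost=50, card=50
  {E}: scan cost=80, card=80
  {D}: scan cost=150, card=150
  {C}: scan cost=400, card=400
  {A}: scan cost=150, card=150
  {BE}: card=800; try (B,hash)→760, (E,merge)→1040, (B,merge)→1070, (E,hash)→1220, (E,nl)→4050, (B,nl)→4080; best=760 via (B,hash)
  {DE}: card=300; try (D,nl_idx)→1020, (E,hash)→1420, (D,merge)→2070, (E,merge)→2140, (D,hash)→2560, (D,nl)→12080 …(+1); best=1020 via (D,nl_idx)
  {CD}: card=300; try (C,nl_idx)→1800, (D,hash)→3200, (D,nl_idx)→3900, (C,merge)→5500, (D,merge)→5750, (C,hash)→7500 …(+2); best=1800 via (C,nl_idx)
  {AC}: card=400; try (C,nl_idx)→1900, (A,hash)→3200, (A,nl_idx)→4000, (C,merge)→5500, (A,merge)→5750, (C,hash)→7500 …(+2); best=1900 via (C,nl_idx)
  {BDE}: card=3000; try (B,hash)→1920, (D,hash)→3960, (B,merge)→4370, (D,nl_idx)→10160, (D,merge)→10910, (B,nl)→16020 …(+1); best=1920 via (B,hash)
  {CDE}: card=600; try (E,hash)→3220, (C,nl_idx)→4320, (E,merge)→5440, (C,merge)→8020, (C,hash)→8520, (E,nl)→25800 …(+1); best=3220 via (E,hash)
  {ACD}: card=300; try (A,hash)→4500, (A,nl_idx)→4500, (D,hash)→4700, (D,nl_idx)→5400, (A,merge)→6150, (D,merge)→7250 …(+2); best=4500 via (A,hash)
  {BCDE}: card=6000; try (B,hash)→4420, (B,merge)→10170, (C,hash)→12120, (B,nl)→33220, (C,nl_idx)→34920, (C,merge)→44920 …(+1); best=4420 via (B,hash)
  {ACDE}: card=600; try (E,hash)→5920, (A,hash)→6220, (E,merge)→8140, (A,nl_idx)→8620, (A,merge)→11170, (E,nl)→28500 …(+1); best=5920 via (E,hash)
  {ABCDE}: card=6000; try (B,hash)→7120, (A,hash)→12820, (B,merge)→12870, (B,nl)→35920, (A,nl_idx)→58420, (A,merge)→89770 …(+1); best=7120 via (B,hash)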